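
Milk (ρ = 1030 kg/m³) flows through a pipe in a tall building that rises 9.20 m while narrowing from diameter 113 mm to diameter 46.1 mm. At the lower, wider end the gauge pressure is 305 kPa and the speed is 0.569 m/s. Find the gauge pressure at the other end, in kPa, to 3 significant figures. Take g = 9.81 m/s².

Mass conservation (A₁v₁ = A₂v₂) gives v₂ = 0.569 × 100/16.7 = 3.42 m/s.
Bernoulli: P₁ + ½ρv₁² + ρg h₁ = P₂ + ½ρv₂² + ρg h₂, so P₂ = P₁ + ½ρ(v₁² − v₂²) − ρg(h₂ − h₁).
P₂ = 305000 + ½·1030·(0.569² − 3.42²) − 1030·9.81·(+9.20) = 305000 + (-5850) − (93000) = 206000 Pa.

P₂ ≈ 206 kPa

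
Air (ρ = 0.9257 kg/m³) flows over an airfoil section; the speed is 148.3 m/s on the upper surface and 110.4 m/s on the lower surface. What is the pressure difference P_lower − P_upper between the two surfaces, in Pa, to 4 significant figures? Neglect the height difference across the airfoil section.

With negligible Δh, P + ½ρv² is constant, so P_low − P_up = ½ρ(v_up² − v_low²).
ΔP = ½·0.9257·(148.3² − 110.4²) = 4538 Pa.

ΔP ≈ 4538 Pa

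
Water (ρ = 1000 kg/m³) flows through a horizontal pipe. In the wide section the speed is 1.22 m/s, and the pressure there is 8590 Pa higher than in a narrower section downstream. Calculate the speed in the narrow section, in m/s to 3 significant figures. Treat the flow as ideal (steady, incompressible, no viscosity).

Horizontal Bernoulli: P₁ + ½ρv₁² = P₂ + ½ρv₂², so v₂² = v₁² + 2(P₁ − P₂)/ρ.
v₂ = √(1.22² + 2·8590/1000) = √(1.49 + 17.2) = 4.32 m/s.

v₂ ≈ 4.32 m/s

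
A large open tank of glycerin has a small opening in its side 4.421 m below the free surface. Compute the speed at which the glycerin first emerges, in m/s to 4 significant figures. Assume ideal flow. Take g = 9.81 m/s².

9.313 m/s

Bernoulli from surface to hole (P equal, v_surface ≈ 0): v = √(2gh) = √(2×9.81×4.421) = 9.313 m/s.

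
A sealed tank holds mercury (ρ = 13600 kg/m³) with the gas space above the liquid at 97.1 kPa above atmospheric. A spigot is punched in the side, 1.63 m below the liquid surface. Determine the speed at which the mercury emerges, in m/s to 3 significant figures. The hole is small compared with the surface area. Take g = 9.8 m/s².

v ≈ 6.80 m/s

Take point 1 at the surface (v₁ ≈ 0) and point 2 at the hole (at atmospheric pressure). Bernoulli: P₁ + ρg h = P_atm + ½ρv₂².
With P₁ − P_atm = 97100 Pa, v₂ = √(2gh + 2ΔP/ρ) = √(2·9.8·1.63 + 2·97100/13600) = 6.80 m/s.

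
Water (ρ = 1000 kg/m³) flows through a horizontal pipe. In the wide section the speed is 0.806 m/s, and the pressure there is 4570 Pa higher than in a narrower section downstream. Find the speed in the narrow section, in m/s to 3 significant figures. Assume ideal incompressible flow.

Horizontal Bernoulli: P₁ + ½ρv₁² = P₂ + ½ρv₂², so v₂² = v₁² + 2(P₁ − P₂)/ρ.
v₂ = √(0.806² + 2·4570/1000) = √(0.650 + 9.14) = 3.13 m/s.

v₂ = 3.13 m/s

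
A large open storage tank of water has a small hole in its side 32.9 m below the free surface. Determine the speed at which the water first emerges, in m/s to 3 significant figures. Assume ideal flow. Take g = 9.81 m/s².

25.4 m/s

With the surface at rest and both surface and jet at atmospheric pressure, Bernoulli gives ρg h = ½ρv², so v = √(2gh) = √(2·9.81·32.9) = 25.4 m/s.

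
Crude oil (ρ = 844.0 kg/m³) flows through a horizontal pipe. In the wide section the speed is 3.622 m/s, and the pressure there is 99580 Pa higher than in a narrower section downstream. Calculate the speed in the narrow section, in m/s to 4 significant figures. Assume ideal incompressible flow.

Along the level pipe P + ½ρv² is conserved, hence v₂² = v₁² + 2(P₁ − P₂)/ρ.
v₂ = √(3.622² + 2·99580/844.0) = √(13.12 + 236.0) = 15.78 m/s.

v₂ ≈ 15.78 m/s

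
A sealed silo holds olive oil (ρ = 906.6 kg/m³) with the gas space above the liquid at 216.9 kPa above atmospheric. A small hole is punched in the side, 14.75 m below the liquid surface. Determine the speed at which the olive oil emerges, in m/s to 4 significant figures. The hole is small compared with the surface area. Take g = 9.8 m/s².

v ≈ 27.71 m/s

Take point 1 at the surface (v₁ ≈ 0) and point 2 at the hole (at atmospheric pressure). Bernoulli: P₁ + ρg h = P_atm + ½ρv₂².
With P₁ − P_atm = 216900 Pa, v₂ = √(2gh + 2ΔP/ρ) = √(2·9.8·14.75 + 2·216900/906.6) = 27.71 m/s.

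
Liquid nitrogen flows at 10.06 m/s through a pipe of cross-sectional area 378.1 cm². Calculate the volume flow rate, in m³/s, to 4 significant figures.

Q = A·v = 0.03781 m² × 10.06 m/s = 0.3804 m³/s.

0.3804 m³/s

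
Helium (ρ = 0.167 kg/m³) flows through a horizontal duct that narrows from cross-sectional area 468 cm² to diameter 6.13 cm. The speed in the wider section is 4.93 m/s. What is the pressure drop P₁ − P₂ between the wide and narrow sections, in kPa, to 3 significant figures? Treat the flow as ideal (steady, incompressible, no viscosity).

Mass conservation (A₁v₁ = A₂v₂) gives v₂ = 4.93 × 468/29.5 = 78.2 m/s.
The pipe is horizontal, so Bernoulli reduces to P₁ + ½ρv₁² = P₂ + ½ρv₂².
P₁ − P₂ = ½·0.167·(78.2² − 4.93²) = ½·0.167·6090 = 508 Pa.

ΔP ≈ 0.508 kPa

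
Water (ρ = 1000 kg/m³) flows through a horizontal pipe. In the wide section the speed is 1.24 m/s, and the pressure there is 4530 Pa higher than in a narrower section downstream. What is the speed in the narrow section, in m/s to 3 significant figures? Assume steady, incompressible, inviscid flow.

Horizontal Bernoulli: P₁ + ½ρv₁² = P₂ + ½ρv₂², so v₂² = v₁² + 2(P₁ − P₂)/ρ.
v₂ = √(1.24² + 2·4530/1000) = √(1.54 + 9.06) = 3.26 m/s.

v₂ ≈ 3.26 m/s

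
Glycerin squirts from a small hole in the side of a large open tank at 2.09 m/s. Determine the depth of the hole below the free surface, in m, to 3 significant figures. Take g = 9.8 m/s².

h = 0.223 m

Inverting v = √(2gh) gives h = v² / 2g.
h = 2.09²/(2·9.8) = 4.37/19.60 = 0.223 m.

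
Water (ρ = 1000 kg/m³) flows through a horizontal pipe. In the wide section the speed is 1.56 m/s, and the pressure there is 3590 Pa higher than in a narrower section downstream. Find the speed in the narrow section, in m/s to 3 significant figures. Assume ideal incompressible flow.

v₂ = 3.10 m/s

Horizontal Bernoulli: P₁ + ½ρv₁² = P₂ + ½ρv₂², so v₂² = v₁² + 2(P₁ − P₂)/ρ.
v₂ = √(1.56² + 2·3590/1000) = √(2.43 + 7.18) = 3.10 m/s.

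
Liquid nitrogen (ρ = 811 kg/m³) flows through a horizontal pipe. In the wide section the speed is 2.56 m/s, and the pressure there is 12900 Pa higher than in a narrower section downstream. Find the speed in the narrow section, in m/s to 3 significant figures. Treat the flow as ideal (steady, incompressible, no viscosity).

v₂ ≈ 6.19 m/s

Horizontal Bernoulli: P₁ + ½ρv₁² = P₂ + ½ρv₂², so v₂² = v₁² + 2(P₁ − P₂)/ρ.
v₂ = √(2.56² + 2·12900/811) = √(6.55 + 31.8) = 6.19 m/s.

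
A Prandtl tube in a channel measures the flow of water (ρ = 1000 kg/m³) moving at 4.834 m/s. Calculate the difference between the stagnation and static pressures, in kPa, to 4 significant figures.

The dynamic pressure equals the rise in static pressure at the stagnation point: ΔP = ½ρv².
ΔP = ½·1000·4.834² = 11680 Pa.

ΔP = 11.68 kPa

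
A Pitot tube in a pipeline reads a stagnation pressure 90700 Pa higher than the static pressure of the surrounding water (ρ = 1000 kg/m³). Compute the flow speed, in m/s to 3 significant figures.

13.5 m/s

Bernoulli between the free stream and the stagnation point: ½ρv² = P_stag − P_static.
v = √(2ΔP/ρ) = √(2·90700/1000) = 13.5 m/s.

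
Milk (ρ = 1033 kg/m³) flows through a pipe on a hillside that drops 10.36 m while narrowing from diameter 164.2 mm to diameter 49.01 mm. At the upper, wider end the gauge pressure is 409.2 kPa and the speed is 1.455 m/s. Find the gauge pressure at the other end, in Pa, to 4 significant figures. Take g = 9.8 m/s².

Continuity gives A₁v₁ = A₂v₂, so v₂ = (211.8 cm²)/(18.87 cm²) × 1.455 m/s = 16.33 m/s.
Bernoulli: P₁ + ½ρv₁² + ρg h₁ = P₂ + ½ρv₂² + ρg h₂, so P₂ = P₁ + ½ρ(v₁² − v₂²) − ρg(h₂ − h₁).
P₂ = 409200 + ½·1033·(1.455² − 16.33²) − 1033·9.8·(−10.36) = 409200 + (-136700) − (-104900) = 377400 Pa.

P₂ = 377400 Pa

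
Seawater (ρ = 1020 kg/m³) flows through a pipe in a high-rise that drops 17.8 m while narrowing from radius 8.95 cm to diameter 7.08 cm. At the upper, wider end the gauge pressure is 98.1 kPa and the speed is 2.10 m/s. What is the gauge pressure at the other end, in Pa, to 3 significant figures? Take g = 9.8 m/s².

186000 Pa

By continuity, v₂ = v₁·A₁/A₂ = 2.10·(252/39.4) = 13.4 m/s.
Energy conservation along the streamline gives P₂ = P₁ − ½ρ(v₂² − v₁²) − ρg(h₂ − h₁).
P₂ = 98100 + ½·1020·(2.10² − 13.4²) − 1020·9.8·(−17.8) = 98100 + (-89600) − (-178000) = 186000 Pa.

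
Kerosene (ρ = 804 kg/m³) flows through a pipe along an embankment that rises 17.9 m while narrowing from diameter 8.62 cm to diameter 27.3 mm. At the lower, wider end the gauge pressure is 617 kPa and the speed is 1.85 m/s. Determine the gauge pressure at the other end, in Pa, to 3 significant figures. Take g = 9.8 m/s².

P₂ ≈ 341000 Pa

Mass conservation (A₁v₁ = A₂v₂) gives v₂ = 1.85 × 58.4/5.85 = 18.4 m/s.
Applying Bernoulli between the two ends and solving for P₂: P₂ = P₁ + ½ρ(v₁² − v₂²) − ρgΔh.
P₂ = 617000 + ½·804·(1.85² − 18.4²) − 804·9.8·(+17.9) = 617000 + (-135000) − (141000) = 341000 Pa.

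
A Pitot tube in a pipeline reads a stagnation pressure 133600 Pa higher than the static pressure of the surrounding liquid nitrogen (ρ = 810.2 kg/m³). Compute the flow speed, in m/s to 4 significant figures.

Bernoulli between the free stream and the stagnation point: ½ρv² = P_stag − P_static.
v = √(2ΔP/ρ) = √(2·133600/810.2) = 18.16 m/s.

v ≈ 18.16 m/s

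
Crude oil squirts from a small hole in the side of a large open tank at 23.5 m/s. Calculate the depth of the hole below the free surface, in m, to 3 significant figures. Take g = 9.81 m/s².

Inverting v = √(2gh) gives h = v² / 2g.
h = 23.5²/(2·9.81) = 552/19.62 = 28.1 m.

h ≈ 28.1 m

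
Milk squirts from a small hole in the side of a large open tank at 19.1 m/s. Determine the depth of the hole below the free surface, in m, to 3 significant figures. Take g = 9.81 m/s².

Inverting v = √(2gh) gives h = v² / 2g.
h = 19.1²/(2·9.81) = 365/19.62 = 18.6 m.

18.6 m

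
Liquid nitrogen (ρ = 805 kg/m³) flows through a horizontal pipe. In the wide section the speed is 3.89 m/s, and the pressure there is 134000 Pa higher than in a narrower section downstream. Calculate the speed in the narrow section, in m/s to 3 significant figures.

With h₁ = h₂, rearranging Bernoulli gives v₂ = √(v₁² + 2ΔP/ρ).
v₂ = √(3.89² + 2·134000/805) = √(15.1 + 333) = 18.7 m/s.

18.7 m/s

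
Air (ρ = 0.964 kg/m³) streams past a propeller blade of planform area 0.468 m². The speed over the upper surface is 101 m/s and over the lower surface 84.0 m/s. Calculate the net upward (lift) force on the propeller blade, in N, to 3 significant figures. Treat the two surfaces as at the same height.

F ≈ 709 N

The faster flow above has the lower pressure; Bernoulli (same height) gives ΔP = ½ρ(v_up² − v_low²).
ΔP = ½·0.964·(101² − 84.0²) = 1520 Pa.
Lift = ΔP · A = 1520 × 0.468 = 709 N.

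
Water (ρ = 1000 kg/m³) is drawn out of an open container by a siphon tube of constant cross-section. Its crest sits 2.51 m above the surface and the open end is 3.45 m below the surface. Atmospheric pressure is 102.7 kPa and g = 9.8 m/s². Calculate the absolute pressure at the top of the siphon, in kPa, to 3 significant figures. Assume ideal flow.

Bernoulli surface→outlet gives ½v² = g·h_out, so v = √(2·9.8·3.45) = 8.22 m/s.
With constant cross-section the crest speed equals v; applying Bernoulli from the surface up to the crest, P_top = P_atm − ½ρv² − ρg·h_top.
P_top = 102700 − ½·1000·8.22² − 1000·9.8·2.51 = 44300 Pa.

44.3 kPa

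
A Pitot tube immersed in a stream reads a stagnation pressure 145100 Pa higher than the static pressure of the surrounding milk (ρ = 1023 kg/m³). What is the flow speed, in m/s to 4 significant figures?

16.84 m/s

At the stagnation point the flow is brought to rest, so Bernoulli gives P_stag − P_static = ½ρv².
v = √(2ΔP/ρ) = √(2·145100/1023) = 16.84 m/s.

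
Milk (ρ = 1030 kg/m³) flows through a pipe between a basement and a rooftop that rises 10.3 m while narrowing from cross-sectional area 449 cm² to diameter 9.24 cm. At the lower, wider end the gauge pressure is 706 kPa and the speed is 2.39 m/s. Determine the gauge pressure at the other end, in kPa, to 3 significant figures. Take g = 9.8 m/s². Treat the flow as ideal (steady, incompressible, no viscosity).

Continuity gives A₁v₁ = A₂v₂, so v₂ = (449 cm²)/(67.1 cm²) × 2.39 m/s = 16.0 m/s.
Energy conservation along the streamline gives P₂ = P₁ − ½ρ(v₂² − v₁²) − ρg(h₂ − h₁).
P₂ = 706000 + ½·1030·(2.39² − 16.0²) − 1030·9.8·(+10.3) = 706000 + (-129000) − (104000) = 473000 Pa.

P₂ ≈ 473 kPa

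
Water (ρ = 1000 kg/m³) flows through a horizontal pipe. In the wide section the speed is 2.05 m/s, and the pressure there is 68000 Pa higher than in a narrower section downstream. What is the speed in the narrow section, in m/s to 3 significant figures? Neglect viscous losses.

Horizontal Bernoulli: P₁ + ½ρv₁² = P₂ + ½ρv₂², so v₂² = v₁² + 2(P₁ − P₂)/ρ.
v₂ = √(2.05² + 2·68000/1000) = √(4.20 + 136) = 11.8 m/s.

11.8 m/s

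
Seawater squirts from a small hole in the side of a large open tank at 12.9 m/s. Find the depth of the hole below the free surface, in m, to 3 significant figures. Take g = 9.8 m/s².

For a small hole in a large open tank, ½v² = gh, giving h = v²/(2g).
h = 12.9²/(2·9.8) = 166/19.60 = 8.49 m.

h ≈ 8.49 m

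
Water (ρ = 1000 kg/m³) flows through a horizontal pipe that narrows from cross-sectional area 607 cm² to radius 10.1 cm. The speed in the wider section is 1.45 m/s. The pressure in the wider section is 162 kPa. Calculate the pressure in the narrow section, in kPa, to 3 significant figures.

The volume flow rate is constant, so v₂ = (A₁/A₂)v₁ = (607/320)·1.45 = 2.75 m/s.
The pipe is horizontal, so Bernoulli reduces to P₁ + ½ρv₁² = P₂ + ½ρv₂².
P₂ = P₁ − ½ρ(v₂² − v₁²) = 162000 − ½·1000·(2.75² − 1.45²) = 162000 − 2720 = 159000 Pa.

P₂ ≈ 159 kPa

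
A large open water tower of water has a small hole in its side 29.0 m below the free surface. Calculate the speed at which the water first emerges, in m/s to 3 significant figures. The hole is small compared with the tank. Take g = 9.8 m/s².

With the surface at rest and both surface and jet at atmospheric pressure, Bernoulli gives ρg h = ½ρv², so v = √(2gh) = √(2·9.8·29.0) = 23.8 m/s.

v ≈ 23.8 m/s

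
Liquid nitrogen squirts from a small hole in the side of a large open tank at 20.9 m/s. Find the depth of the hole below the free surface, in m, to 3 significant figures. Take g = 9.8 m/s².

22.3 m

Torricelli: v = √(2gh), so h = v²/(2g).
h = 20.9²/(2·9.8) = 437/19.60 = 22.3 m.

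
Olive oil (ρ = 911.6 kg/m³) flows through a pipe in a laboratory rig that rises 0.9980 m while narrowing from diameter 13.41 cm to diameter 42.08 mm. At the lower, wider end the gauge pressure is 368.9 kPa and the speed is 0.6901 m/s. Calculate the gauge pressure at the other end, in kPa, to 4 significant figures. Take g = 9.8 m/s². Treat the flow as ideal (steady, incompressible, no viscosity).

337.8 kPa

Continuity gives A₁v₁ = A₂v₂, so v₂ = (141.2 cm²)/(13.91 cm²) × 0.6901 m/s = 7.008 m/s.
Bernoulli: P₁ + ½ρv₁² + ρg h₁ = P₂ + ½ρv₂² + ρg h₂, so P₂ = P₁ + ½ρ(v₁² − v₂²) − ρg(h₂ − h₁).
P₂ = 368900 + ½·911.6·(0.6901² − 7.008²) − 911.6·9.8·(+0.9980) = 368900 + (-22170) − (8916) = 337800 Pa.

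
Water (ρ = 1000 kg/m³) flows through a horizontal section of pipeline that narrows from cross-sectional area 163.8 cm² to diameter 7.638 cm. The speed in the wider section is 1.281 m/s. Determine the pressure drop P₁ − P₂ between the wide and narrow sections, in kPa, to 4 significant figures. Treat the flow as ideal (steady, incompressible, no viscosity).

Continuity gives A₁v₁ = A₂v₂, so v₂ = (163.8 cm²)/(45.82 cm²) × 1.281 m/s = 4.579 m/s.
With no height change, Bernoulli's equation is P₁ + ½ρv₁² = P₂ + ½ρv₂².
P₁ − P₂ = ½·1000·(4.579² − 1.281²) = ½·1000·19.33 = 9665 Pa.

9.665 kPa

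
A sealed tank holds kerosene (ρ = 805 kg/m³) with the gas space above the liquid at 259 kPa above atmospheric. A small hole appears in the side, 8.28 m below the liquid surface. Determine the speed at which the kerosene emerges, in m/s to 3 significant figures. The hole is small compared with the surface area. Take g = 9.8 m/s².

Take point 1 at the surface (v₁ ≈ 0) and point 2 at the hole (at atmospheric pressure). Bernoulli: P₁ + ρg h = P_atm + ½ρv₂².
With P₁ − P_atm = 259000 Pa, v₂ = √(2gh + 2ΔP/ρ) = √(2·9.8·8.28 + 2·259000/805) = 28.4 m/s.

v ≈ 28.4 m/s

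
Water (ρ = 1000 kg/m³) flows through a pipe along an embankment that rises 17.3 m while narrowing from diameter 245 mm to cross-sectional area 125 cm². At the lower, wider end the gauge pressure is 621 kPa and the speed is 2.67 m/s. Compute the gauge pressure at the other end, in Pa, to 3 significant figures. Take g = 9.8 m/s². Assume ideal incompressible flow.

Continuity gives A₁v₁ = A₂v₂, so v₂ = (471 cm²)/(125 cm²) × 2.67 m/s = 10.1 m/s.
Energy conservation along the streamline gives P₂ = P₁ − ½ρ(v₂² − v₁²) − ρg(h₂ − h₁).
P₂ = 621000 + ½·1000·(2.67² − 10.1²) − 1000·9.8·(+17.3) = 621000 + (-47100) − (170000) = 404000 Pa.

404000 Pa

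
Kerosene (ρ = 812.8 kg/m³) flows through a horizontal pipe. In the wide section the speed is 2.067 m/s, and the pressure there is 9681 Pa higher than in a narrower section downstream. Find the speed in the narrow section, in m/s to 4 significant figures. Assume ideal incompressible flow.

Along the level pipe P + ½ρv² is conserved, hence v₂² = v₁² + 2(P₁ − P₂)/ρ.
v₂ = √(2.067² + 2·9681/812.8) = √(4.272 + 23.82) = 5.300 m/s.

v₂ = 5.300 m/s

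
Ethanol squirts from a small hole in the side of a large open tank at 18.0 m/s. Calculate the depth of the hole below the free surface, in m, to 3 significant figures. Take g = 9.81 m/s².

16.5 m

Torricelli: v = √(2gh), so h = v²/(2g).
h = 18.0²/(2·9.81) = 324/19.62 = 16.5 m.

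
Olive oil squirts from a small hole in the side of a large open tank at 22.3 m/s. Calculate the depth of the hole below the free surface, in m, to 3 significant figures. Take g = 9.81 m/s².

h = 25.3 m

Inverting v = √(2gh) gives h = v² / 2g.
h = 22.3²/(2·9.81) = 497/19.62 = 25.3 m.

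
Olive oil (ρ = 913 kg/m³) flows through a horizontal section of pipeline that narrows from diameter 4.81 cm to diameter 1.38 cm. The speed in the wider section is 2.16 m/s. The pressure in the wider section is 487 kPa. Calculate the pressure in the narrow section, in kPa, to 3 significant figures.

The volume flow rate is constant, so v₂ = (A₁/A₂)v₁ = (18.2/1.50)·2.16 = 26.2 m/s.
Along the horizontal streamline, P + ½ρv² is constant.
P₂ = P₁ − ½ρ(v₂² − v₁²) = 487000 − ½·913·(26.2² − 2.16²) = 487000 − 312000 = 175000 Pa.

P₂ ≈ 175 kPa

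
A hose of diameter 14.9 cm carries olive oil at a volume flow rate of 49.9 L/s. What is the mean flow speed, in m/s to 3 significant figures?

2.86 m/s

Q = 49.9 L/s = 0.0499 m³/s.
v = Q/A = 0.0499 / 0.0174 = 2.86 m/s.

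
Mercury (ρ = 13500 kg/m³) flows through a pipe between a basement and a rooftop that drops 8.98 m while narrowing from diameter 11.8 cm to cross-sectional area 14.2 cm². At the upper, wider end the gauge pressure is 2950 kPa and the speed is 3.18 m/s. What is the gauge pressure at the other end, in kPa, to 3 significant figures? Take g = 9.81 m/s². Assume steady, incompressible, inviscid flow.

P₂ = 159 kPa

Continuity gives A₁v₁ = A₂v₂, so v₂ = (109 cm²)/(14.2 cm²) × 3.18 m/s = 24.5 m/s.
Energy conservation along the streamline gives P₂ = P₁ − ½ρ(v₂² − v₁²) − ρg(h₂ − h₁).
P₂ = 2950000 + ½·13500·(3.18² − 24.5²) − 13500·9.81·(−8.98) = 2950000 + (-3980000) − (-1190000) = 159000 Pa.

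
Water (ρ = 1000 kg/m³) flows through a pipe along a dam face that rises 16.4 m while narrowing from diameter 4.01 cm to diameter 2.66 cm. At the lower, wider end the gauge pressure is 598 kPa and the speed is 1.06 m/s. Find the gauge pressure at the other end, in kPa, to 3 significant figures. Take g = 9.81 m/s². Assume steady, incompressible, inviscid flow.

P₂ = 435 kPa

Continuity gives A₁v₁ = A₂v₂, so v₂ = (12.6 cm²)/(5.56 cm²) × 1.06 m/s = 2.41 m/s.
Bernoulli: P₁ + ½ρv₁² + ρg h₁ = P₂ + ½ρv₂² + ρg h₂, so P₂ = P₁ + ½ρ(v₁² − v₂²) − ρg(h₂ − h₁).
P₂ = 598000 + ½·1000·(1.06² − 2.41²) − 1000·9.81·(+16.4) = 598000 + (-2340) − (161000) = 435000 Pa.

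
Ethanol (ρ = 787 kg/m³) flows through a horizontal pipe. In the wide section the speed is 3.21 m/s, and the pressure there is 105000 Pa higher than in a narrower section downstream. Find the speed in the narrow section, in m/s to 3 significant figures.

Horizontal Bernoulli: P₁ + ½ρv₁² = P₂ + ½ρv₂², so v₂² = v₁² + 2(P₁ − P₂)/ρ.
v₂ = √(3.21² + 2·105000/787) = √(10.3 + 267) = 16.6 m/s.

v₂ ≈ 16.6 m/s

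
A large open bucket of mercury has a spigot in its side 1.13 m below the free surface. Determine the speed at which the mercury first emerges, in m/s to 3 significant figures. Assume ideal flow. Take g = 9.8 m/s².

Bernoulli from surface to hole (P equal, v_surface ≈ 0): v = √(2gh) = √(2×9.8×1.13) = 4.71 m/s.

v ≈ 4.71 m/s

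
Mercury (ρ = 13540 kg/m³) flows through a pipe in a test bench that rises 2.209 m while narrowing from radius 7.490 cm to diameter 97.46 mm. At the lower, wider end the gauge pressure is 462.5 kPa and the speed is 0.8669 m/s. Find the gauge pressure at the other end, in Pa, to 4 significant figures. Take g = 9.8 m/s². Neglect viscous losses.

Mass conservation (A₁v₁ = A₂v₂) gives v₂ = 0.8669 × 176.2/74.60 = 2.048 m/s.
Applying Bernoulli between the two ends and solving for P₂: P₂ = P₁ + ½ρ(v₁² − v₂²) − ρgΔh.
P₂ = 462500 + ½·13540·(0.8669² − 2.048²) − 13540·9.8·(+2.209) = 462500 + (-23310) − (293100) = 146100 Pa.

146100 Pa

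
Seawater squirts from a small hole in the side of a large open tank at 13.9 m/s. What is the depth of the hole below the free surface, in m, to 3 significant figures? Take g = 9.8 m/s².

For a small hole in a large open tank, ½v² = gh, giving h = v²/(2g).
h = 13.9²/(2·9.8) = 193/19.60 = 9.86 m.

h = 9.86 m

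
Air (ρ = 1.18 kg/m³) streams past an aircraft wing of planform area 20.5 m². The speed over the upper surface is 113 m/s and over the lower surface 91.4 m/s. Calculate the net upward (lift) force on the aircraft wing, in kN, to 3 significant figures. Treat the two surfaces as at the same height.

From P + ½ρv² = const at equal height, P_low − P_up = ½ρ(v_up² − v_low²).
ΔP = ½·1.18·(113² − 91.4²) = 2600 Pa.
Lift = ΔP · A = 2600 × 20.5 = 53400 N.

F = 53.4 kN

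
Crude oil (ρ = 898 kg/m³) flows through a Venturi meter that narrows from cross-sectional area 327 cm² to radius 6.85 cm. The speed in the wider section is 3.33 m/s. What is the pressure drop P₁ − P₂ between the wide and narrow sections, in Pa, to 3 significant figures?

By continuity, v₂ = v₁·A₁/A₂ = 3.33·(327/147) = 7.39 m/s.
The pipe is horizontal, so Bernoulli reduces to P₁ + ½ρv₁² = P₂ + ½ρv₂².
P₁ − P₂ = ½·898·(7.39² − 3.33²) = ½·898·43.5 = 19500 Pa.

ΔP ≈ 19500 Pa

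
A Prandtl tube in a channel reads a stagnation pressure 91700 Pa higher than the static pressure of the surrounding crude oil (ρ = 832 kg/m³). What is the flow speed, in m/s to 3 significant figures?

At the stagnation point the flow is brought to rest, so Bernoulli gives P_stag − P_static = ½ρv².
v = √(2ΔP/ρ) = √(2·91700/832) = 14.8 m/s.

v ≈ 14.8 m/s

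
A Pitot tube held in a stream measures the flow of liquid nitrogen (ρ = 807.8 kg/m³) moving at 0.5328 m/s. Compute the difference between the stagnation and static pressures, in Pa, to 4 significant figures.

ΔP = 114.7 Pa

At the stagnation point the flow is brought to rest, so Bernoulli gives P_stag − P_static = ½ρv².
ΔP = ½·807.8·0.5328² = 114.7 Pa.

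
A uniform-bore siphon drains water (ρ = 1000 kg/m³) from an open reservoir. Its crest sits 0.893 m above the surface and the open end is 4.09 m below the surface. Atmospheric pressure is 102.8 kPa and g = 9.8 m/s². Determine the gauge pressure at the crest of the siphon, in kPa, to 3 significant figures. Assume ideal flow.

P_gauge ≈ -48.8 kPa

The outlet speed comes from Torricelli: v = √(2g·4.09) = 8.95 m/s.
With constant cross-section the crest speed equals v; applying Bernoulli from the surface up to the crest, P_top = P_atm − ½ρv² − ρg·h_top.
P_top = 102800 − ½·1000·8.95² − 1000·9.8·0.893 = 54000 Pa. So P_gauge = P_top − P_atm = -48800 Pa.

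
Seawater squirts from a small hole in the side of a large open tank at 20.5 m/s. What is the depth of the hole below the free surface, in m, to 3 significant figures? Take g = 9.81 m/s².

Torricelli: v = √(2gh), so h = v²/(2g).
h = 20.5²/(2·9.81) = 420/19.62 = 21.4 m.

h ≈ 21.4 m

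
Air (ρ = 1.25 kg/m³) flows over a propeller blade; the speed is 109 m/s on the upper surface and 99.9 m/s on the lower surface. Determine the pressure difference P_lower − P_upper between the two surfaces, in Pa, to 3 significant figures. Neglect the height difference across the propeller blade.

The pressure is lower where the speed is higher: ΔP = ½ρ(v_up² − v_low²).
ΔP = ½·1.25·(109² − 99.9²) = 1190 Pa.

ΔP ≈ 1190 Pa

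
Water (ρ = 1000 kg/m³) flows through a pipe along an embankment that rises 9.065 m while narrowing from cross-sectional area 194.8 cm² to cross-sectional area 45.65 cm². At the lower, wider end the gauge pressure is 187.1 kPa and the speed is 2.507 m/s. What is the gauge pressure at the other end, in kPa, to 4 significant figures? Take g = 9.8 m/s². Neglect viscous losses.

Continuity gives A₁v₁ = A₂v₂, so v₂ = (194.8 cm²)/(45.65 cm²) × 2.507 m/s = 10.70 m/s.
Energy conservation along the streamline gives P₂ = P₁ − ½ρ(v₂² − v₁²) − ρg(h₂ − h₁).
P₂ = 187100 + ½·1000·(2.507² − 10.70²) − 1000·9.8·(+9.065) = 187100 + (-54080) − (88840) = 44180 Pa.

P₂ = 44.18 kPa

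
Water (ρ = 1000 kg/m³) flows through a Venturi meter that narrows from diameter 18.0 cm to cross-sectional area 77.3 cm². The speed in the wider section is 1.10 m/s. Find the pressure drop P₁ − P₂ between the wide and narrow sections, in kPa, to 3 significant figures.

Continuity gives A₁v₁ = A₂v₂, so v₂ = (254 cm²)/(77.3 cm²) × 1.10 m/s = 3.62 m/s.
With no height change, Bernoulli's equation is P₁ + ½ρv₁² = P₂ + ½ρv₂².
P₁ − P₂ = ½·1000·(3.62² − 1.10²) = ½·1000·11.9 = 5950 Pa.

5.95 kPa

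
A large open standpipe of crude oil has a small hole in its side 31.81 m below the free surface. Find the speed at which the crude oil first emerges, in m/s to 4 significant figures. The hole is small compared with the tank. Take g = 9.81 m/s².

With the surface at rest and both surface and jet at atmospheric pressure, Bernoulli gives ρg h = ½ρv², so v = √(2gh) = √(2·9.81·31.81) = 24.98 m/s.

v ≈ 24.98 m/s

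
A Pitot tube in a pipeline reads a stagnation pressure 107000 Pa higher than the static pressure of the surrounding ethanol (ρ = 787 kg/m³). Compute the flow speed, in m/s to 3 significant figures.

v ≈ 16.5 m/s

Bernoulli between the free stream and the stagnation point: ½ρv² = P_stag − P_static.
v = √(2ΔP/ρ) = √(2·107000/787) = 16.5 m/s.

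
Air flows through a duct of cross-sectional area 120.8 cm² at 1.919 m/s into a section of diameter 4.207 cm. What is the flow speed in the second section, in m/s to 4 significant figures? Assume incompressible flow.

v₂ ≈ 16.68 m/s

Continuity gives A₁v₁ = A₂v₂, so v₂ = (120.8 cm²)/(13.90 cm²) × 1.919 m/s = 16.68 m/s.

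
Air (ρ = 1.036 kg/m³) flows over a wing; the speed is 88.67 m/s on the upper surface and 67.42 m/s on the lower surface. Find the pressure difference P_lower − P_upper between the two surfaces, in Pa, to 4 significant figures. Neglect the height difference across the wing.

Bernoulli (same height): P_lower − P_upper = ½ρ(v_upper² − v_lower²).
ΔP = ½·1.036·(88.67² − 67.42²) = 1718 Pa.

ΔP ≈ 1718 Pa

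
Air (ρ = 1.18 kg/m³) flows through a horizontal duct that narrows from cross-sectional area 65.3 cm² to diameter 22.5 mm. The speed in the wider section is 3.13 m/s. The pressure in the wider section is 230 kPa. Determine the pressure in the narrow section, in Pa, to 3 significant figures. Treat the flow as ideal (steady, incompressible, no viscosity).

P₂ ≈ 228000 Pa

Continuity gives A₁v₁ = A₂v₂, so v₂ = (65.3 cm²)/(3.98 cm²) × 3.13 m/s = 51.4 m/s.
With no height change, Bernoulli's equation is P₁ + ½ρv₁² = P₂ + ½ρv₂².
P₂ = P₁ − ½ρ(v₂² − v₁²) = 230000 − ½·1.18·(51.4² − 3.13²) = 230000 − 1550 = 228000 Pa.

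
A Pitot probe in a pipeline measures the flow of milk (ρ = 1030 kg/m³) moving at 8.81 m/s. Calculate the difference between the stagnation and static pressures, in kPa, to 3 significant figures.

ΔP = 40.0 kPa

The dynamic pressure equals the rise in static pressure at the stagnation point: ΔP = ½ρv².
ΔP = ½·1030·8.81² = 40000 Pa.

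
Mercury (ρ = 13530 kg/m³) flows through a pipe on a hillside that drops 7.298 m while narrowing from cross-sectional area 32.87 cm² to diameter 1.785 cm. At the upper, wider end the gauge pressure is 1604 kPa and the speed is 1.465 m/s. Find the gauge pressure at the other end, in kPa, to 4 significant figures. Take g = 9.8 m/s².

By continuity, v₂ = v₁·A₁/A₂ = 1.465·(32.87/2.502) = 19.24 m/s.
Bernoulli: P₁ + ½ρv₁² + ρg h₁ = P₂ + ½ρv₂² + ρg h₂, so P₂ = P₁ + ½ρ(v₁² − v₂²) − ρg(h₂ − h₁).
P₂ = 1604000 + ½·13530·(1.465² − 19.24²) − 13530·9.8·(−7.298) = 1604000 + (-2490000) − (-967700) = 81180 Pa.

P₂ ≈ 81.18 kPa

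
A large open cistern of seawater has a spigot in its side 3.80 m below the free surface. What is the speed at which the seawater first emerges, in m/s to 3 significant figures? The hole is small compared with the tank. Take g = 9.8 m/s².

With the surface at rest and both surface and jet at atmospheric pressure, Bernoulli gives ρg h = ½ρv², so v = √(2gh) = √(2·9.8·3.80) = 8.63 m/s.

v ≈ 8.63 m/s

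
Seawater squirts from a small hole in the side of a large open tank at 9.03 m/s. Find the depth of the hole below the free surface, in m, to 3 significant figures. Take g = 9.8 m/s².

h ≈ 4.16 m

Inverting v = √(2gh) gives h = v² / 2g.
h = 9.03²/(2·9.8) = 81.5/19.60 = 4.16 m.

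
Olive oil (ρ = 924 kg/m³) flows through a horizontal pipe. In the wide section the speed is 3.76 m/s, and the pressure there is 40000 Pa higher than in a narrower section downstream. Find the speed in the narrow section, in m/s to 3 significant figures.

Horizontal Bernoulli: P₁ + ½ρv₁² = P₂ + ½ρv₂², so v₂² = v₁² + 2(P₁ − P₂)/ρ.
v₂ = √(3.76² + 2·40000/924) = √(14.1 + 86.6) = 10.0 m/s.

v₂ ≈ 10.0 m/s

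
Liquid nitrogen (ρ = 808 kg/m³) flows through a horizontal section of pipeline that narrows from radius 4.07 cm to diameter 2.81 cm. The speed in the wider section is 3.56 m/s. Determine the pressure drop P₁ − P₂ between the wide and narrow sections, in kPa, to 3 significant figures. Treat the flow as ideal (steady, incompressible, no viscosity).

ΔP ≈ 355 kPa

The volume flow rate is constant, so v₂ = (A₁/A₂)v₁ = (52.0/6.20)·3.56 = 29.9 m/s.
Bernoulli (h₁ = h₂): P₁ − P₂ = ½ρ(v₂² − v₁²).
P₁ − P₂ = ½·808·(29.9² − 3.56²) = ½·808·880 = 355000 Pa.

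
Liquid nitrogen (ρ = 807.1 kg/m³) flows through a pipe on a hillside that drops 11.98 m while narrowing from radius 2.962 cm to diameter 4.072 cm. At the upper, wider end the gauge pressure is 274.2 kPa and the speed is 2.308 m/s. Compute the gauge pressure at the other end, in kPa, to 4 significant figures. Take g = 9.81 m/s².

By continuity, v₂ = v₁·A₁/A₂ = 2.308·(27.56/13.02) = 4.885 m/s.
Energy conservation along the streamline gives P₂ = P₁ − ½ρ(v₂² − v₁²) − ρg(h₂ − h₁).
P₂ = 274200 + ½·807.1·(2.308² − 4.885²) − 807.1·9.81·(−11.98) = 274200 + (-7480) − (-94850) = 361600 Pa.

P₂ = 361.6 kPa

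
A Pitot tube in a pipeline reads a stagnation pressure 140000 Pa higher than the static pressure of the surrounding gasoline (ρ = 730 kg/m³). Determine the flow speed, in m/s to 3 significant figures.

19.6 m/s

Bernoulli between the free stream and the stagnation point: ½ρv² = P_stag − P_static.
v = √(2ΔP/ρ) = √(2·140000/730) = 19.6 m/s.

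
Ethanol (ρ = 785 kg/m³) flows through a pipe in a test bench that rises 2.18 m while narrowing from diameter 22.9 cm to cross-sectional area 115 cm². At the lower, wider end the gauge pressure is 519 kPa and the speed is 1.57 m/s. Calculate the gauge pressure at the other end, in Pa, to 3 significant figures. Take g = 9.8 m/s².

P₂ ≈ 491000 Pa

Mass conservation (A₁v₁ = A₂v₂) gives v₂ = 1.57 × 412/115 = 5.62 m/s.
Applying Bernoulli between the two ends and solving for P₂: P₂ = P₁ + ½ρ(v₁² − v₂²) − ρgΔh.
P₂ = 519000 + ½·785·(1.57² − 5.62²) − 785·9.8·(+2.18) = 519000 + (-11400) − (16800) = 491000 Pa.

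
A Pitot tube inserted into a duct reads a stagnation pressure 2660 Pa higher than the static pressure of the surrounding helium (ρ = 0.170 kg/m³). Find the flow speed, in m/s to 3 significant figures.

At the stagnation point the flow is brought to rest, so Bernoulli gives P_stag − P_static = ½ρv².
v = √(2ΔP/ρ) = √(2·2660/0.170) = 177 m/s.

177 m/s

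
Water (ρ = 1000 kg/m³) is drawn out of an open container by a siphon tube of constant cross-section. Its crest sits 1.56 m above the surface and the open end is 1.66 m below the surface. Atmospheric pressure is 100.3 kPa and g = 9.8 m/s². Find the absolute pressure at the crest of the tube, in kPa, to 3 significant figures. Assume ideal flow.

P_top ≈ 68.7 kPa

Bernoulli surface→outlet gives ½v² = g·h_out, so v = √(2·9.8·1.66) = 5.70 m/s.
Continuity keeps v the same throughout the tube; from surface to crest, P_atm + 0 = P_top + ½ρv² + ρg·h_top.
P_top = 100300 − ½·1000·5.70² − 1000·9.8·1.56 = 68700 Pa.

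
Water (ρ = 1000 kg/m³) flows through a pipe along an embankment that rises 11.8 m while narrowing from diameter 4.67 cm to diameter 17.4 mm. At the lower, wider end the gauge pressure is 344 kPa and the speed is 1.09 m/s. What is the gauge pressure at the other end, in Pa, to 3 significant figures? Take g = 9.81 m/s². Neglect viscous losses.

Continuity gives A₁v₁ = A₂v₂, so v₂ = (17.1 cm²)/(2.38 cm²) × 1.09 m/s = 7.85 m/s.
Applying Bernoulli between the two ends and solving for P₂: P₂ = P₁ + ½ρ(v₁² − v₂²) − ρgΔh.
P₂ = 344000 + ½·1000·(1.09² − 7.85²) − 1000·9.81·(+11.8) = 344000 + (-30200) − (116000) = 198000 Pa.

P₂ = 198000 Pa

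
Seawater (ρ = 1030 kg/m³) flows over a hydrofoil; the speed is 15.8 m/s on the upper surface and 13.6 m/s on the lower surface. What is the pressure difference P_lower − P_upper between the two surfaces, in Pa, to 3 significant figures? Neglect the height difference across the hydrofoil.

ΔP ≈ 33300 Pa

The pressure is lower where the speed is higher: ΔP = ½ρ(v_up² − v_low²).
ΔP = ½·1030·(15.8² − 13.6²) = 33300 Pa.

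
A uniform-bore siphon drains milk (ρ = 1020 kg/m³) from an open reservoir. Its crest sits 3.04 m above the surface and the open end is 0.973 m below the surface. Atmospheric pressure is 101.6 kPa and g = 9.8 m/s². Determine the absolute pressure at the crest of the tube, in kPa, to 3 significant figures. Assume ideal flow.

From the surface to the outlet (both open to atmosphere, surface at rest): v = √(2g·h_out) = √(2·9.8·0.973) = 4.37 m/s.
With constant cross-section the crest speed equals v; applying Bernoulli from the surface up to the crest, P_top = P_atm − ½ρv² − ρg·h_top.
P_top = 101600 − ½·1020·4.37² − 1020·9.8·3.04 = 61500 Pa.

P_top ≈ 61.5 kPa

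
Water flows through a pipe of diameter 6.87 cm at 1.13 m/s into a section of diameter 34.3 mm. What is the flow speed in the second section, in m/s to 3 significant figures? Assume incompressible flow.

Continuity gives A₁v₁ = A₂v₂, so v₂ = (37.1 cm²)/(9.24 cm²) × 1.13 m/s = 4.53 m/s.

v₂ ≈ 4.53 m/s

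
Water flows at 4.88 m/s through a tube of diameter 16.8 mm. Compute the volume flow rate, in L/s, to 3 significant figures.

Q = 1.08 L/s

Q = A·v = 0.000222 m² × 4.88 m/s = 0.00108 m³/s.
Converting: 0.00108 m³/s × 1000 = 1.08 L/s.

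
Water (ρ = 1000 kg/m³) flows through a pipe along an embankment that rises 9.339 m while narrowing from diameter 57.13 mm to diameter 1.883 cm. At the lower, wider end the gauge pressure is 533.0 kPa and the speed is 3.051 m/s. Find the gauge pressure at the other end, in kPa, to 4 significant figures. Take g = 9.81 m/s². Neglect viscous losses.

P₂ ≈ 51.66 kPa

The volume flow rate is constant, so v₂ = (A₁/A₂)v₁ = (25.63/2.785)·3.051 = 28.08 m/s.
Energy conservation along the streamline gives P₂ = P₁ − ½ρ(v₂² − v₁²) − ρg(h₂ − h₁).
P₂ = 533000 + ½·1000·(3.051² − 28.08²) − 1000·9.81·(+9.339) = 533000 + (-389700) − (91620) = 51660 Pa.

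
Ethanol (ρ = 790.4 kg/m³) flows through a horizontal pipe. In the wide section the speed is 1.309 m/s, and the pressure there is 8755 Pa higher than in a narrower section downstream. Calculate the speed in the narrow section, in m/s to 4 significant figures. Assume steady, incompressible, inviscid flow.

With h₁ = h₂, rearranging Bernoulli gives v₂ = √(v₁² + 2ΔP/ρ).
v₂ = √(1.309² + 2·8755/790.4) = √(1.713 + 22.15) = 4.885 m/s.

v₂ = 4.885 m/s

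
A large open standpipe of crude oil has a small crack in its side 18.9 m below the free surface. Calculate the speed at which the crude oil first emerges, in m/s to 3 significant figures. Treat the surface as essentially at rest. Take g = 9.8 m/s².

Bernoulli from surface to hole (P equal, v_surface ≈ 0): v = √(2gh) = √(2×9.8×18.9) = 19.2 m/s.

v ≈ 19.2 m/s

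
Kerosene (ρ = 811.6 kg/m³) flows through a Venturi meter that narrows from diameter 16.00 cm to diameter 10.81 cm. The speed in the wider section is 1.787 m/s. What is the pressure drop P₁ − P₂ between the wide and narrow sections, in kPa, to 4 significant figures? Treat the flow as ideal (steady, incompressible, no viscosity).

Mass conservation (A₁v₁ = A₂v₂) gives v₂ = 1.787 × 201.1/91.78 = 3.915 m/s.
Bernoulli (h₁ = h₂): P₁ − P₂ = ½ρ(v₂² − v₁²).
P₁ − P₂ = ½·811.6·(3.915² − 1.787²) = ½·811.6·12.13 = 4923 Pa.

ΔP ≈ 4.923 kPa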